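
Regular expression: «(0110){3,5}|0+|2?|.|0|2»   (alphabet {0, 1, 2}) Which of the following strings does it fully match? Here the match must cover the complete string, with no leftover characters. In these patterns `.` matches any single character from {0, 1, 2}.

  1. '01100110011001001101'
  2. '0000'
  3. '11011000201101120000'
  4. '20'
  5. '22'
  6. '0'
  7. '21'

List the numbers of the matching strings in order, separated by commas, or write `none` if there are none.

2, 6

1 → no match
2. '0000' → match
3 → no match
4. '20' → no match
5. '22' → no match
6. '0' → match
7. '21' → no match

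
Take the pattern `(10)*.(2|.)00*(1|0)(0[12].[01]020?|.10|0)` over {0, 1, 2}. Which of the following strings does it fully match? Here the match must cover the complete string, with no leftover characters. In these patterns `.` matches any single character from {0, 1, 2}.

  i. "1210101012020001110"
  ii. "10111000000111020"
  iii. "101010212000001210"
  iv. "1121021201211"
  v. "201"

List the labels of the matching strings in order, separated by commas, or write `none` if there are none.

i → no match
ii → no match
iii → no match
iv → no match
v → no match

none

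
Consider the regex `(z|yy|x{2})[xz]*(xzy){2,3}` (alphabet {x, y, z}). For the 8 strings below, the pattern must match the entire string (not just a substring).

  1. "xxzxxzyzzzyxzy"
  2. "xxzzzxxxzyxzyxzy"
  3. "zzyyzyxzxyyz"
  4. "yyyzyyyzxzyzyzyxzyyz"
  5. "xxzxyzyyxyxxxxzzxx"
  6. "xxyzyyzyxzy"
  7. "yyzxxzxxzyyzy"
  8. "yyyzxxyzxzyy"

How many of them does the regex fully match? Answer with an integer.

1 → no match
2 → match
3. "zzyyzyxzxyyz" → no match — must end with "xzy"
4 → no match — must end with "xzy"
5 → no match — must end with "xzy"
6. "xxyzyyzyxzy" → no match
7 → no match — must end with "xzy"
8. "yyyzxxyzxzyy" → no match — must end with "xzy"
Total matched: 1

1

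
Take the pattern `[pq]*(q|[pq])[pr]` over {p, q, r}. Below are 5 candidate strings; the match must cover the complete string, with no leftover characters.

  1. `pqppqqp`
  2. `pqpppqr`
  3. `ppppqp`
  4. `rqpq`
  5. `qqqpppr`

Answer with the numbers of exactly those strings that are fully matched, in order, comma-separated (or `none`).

1 → match
2 → match
3 → match
4 → no match
5 → match

1, 2, 3, 5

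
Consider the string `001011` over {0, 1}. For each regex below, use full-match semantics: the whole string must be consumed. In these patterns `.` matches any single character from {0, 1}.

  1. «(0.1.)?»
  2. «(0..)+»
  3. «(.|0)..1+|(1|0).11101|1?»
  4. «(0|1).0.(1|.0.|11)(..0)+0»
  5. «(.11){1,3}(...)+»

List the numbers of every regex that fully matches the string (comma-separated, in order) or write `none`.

2

1 → no match
2 → match
3 → no match
4 → no match — must end with `00`
5 → no match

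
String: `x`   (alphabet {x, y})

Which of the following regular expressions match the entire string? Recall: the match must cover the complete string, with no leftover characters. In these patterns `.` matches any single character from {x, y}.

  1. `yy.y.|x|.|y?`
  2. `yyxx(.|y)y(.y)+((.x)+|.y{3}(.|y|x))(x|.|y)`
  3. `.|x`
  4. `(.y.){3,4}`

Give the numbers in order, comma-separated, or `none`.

1, 3

1 → match
2 → no match — must start with `yyxx`
3 → match
4 → no match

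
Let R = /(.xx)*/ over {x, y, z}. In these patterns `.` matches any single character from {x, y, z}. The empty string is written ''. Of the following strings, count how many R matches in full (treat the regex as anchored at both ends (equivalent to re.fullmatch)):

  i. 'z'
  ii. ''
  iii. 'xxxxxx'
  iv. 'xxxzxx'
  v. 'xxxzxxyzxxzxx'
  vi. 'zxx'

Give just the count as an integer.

i → no match
ii → match
iii → match
iv → match
v → no match
vi → match
Total matched: 4

4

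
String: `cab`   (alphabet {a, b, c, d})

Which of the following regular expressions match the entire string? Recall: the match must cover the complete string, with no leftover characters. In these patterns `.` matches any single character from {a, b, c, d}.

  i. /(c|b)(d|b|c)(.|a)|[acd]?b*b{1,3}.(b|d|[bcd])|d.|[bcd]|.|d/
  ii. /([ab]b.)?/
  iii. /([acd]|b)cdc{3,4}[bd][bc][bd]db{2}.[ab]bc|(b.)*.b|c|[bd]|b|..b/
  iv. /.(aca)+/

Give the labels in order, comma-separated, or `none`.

iii

i → no match
ii → no match
iii → match
iv → no match — must end with `aca`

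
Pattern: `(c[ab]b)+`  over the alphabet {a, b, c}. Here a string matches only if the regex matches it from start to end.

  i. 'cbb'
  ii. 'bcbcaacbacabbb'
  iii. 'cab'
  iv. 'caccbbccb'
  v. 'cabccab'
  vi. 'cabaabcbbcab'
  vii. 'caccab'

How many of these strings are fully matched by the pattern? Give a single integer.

2

i. 'cbb' → match
ii → no match — must start with 'c'
iii. 'cab' → match
iv. 'caccbbccb' → no match
v. 'cabccab' → no match
vi. 'cabaabcbbcab' → no match
vii. 'caccab' → no match
Total matched: 2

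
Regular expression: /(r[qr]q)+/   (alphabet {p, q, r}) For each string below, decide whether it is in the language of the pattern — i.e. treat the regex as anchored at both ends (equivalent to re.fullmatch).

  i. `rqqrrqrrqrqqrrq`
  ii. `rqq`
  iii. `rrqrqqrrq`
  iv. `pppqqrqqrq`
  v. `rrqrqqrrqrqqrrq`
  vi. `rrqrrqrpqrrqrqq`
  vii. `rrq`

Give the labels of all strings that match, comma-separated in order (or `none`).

i → match
ii → match
iii → match
iv → no match — must start with `r`
v → match
vi → no match
vii → match

i, ii, iii, v, vii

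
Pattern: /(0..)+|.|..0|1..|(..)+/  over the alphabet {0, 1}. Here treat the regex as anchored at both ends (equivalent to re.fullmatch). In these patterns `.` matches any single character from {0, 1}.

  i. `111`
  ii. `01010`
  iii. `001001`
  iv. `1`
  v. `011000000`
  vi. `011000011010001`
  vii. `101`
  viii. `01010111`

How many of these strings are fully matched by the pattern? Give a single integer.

7

i. `111` → match
ii. `01010` → no match
iii. `001001` → match
iv. `1` → match
v. `011000000` → match
vi → match
vii. `101` → match
viii. `01010111` → match
Total matched: 7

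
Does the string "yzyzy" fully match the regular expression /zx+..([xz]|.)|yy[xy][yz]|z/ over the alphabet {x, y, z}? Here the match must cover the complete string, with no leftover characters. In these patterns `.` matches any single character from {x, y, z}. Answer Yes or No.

No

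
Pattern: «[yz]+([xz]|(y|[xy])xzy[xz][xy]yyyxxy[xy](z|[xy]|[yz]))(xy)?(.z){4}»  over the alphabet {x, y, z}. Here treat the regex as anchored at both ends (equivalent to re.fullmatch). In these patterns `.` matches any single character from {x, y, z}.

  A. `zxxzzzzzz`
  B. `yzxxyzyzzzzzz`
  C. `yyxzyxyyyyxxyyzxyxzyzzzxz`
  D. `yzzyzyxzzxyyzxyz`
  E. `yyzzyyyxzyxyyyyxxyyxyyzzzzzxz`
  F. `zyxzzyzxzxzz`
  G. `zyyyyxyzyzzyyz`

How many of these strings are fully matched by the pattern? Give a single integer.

A → no match
B → no match
C → match
D → no match
E → no match
F → no match
G → no match
Total matched: 1

1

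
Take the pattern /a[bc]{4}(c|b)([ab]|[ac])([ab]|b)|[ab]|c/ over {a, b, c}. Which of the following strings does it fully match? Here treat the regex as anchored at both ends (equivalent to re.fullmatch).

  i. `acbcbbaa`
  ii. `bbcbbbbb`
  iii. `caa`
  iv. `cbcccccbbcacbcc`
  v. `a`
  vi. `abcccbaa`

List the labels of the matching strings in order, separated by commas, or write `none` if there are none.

i. `acbcbbaa` → match
ii. `bbcbbbbb` → no match
iii. `caa` → no match
iv → no match
v. `a` → match
vi. `abcccbaa` → match

i, v, vi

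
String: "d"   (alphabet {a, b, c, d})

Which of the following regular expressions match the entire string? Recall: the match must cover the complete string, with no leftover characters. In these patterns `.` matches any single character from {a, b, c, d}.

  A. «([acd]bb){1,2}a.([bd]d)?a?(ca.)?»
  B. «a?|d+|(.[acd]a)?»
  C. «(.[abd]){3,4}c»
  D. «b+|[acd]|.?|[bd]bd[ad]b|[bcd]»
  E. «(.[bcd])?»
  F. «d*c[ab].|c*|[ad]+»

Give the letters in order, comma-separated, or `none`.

B, D, F

A → no match
B → match
C → no match — must end with "c"
D → match
E → no match
F → match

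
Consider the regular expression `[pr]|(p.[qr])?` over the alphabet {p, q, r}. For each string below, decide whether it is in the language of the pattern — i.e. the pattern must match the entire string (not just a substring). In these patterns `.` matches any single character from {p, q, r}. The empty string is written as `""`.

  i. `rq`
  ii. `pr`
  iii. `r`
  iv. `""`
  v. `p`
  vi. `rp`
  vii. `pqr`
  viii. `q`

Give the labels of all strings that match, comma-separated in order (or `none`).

i → no match
ii → no match
iii → match
iv → match
v → match
vi → no match
vii → match
viii → no match

iii, iv, v, vii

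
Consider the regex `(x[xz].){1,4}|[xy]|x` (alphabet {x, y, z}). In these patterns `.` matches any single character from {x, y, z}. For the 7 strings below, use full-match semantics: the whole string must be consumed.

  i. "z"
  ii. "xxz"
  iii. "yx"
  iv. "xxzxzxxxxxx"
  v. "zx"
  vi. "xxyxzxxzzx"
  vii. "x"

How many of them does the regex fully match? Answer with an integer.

2

i. "z" → no match
ii. "xxz" → match
iii. "yx" → no match
iv. "xxzxzxxxxxx" → no match
v. "zx" → no match
vi. "xxyxzxxzzx" → no match
vii. "x" → match
Total matched: 2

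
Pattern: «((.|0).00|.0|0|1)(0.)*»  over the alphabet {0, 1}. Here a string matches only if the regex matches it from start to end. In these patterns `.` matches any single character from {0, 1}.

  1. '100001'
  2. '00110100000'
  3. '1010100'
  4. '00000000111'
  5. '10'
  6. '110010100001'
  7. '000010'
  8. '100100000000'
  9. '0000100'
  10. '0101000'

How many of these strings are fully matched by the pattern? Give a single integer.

5

1. '100001' → match
2. '00110100000' → no match
3. '1010100' → match
4. '00000000111' → no match
5. '10' → match
6. '110010100001' → no match
7. '000010' → no match
8. '100100000000' → match
9. '0000100' → match
10. '0101000' → no match
Total matched: 5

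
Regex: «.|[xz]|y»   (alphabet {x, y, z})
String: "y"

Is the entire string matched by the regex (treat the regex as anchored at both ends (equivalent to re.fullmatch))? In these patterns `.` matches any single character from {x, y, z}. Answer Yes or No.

Yes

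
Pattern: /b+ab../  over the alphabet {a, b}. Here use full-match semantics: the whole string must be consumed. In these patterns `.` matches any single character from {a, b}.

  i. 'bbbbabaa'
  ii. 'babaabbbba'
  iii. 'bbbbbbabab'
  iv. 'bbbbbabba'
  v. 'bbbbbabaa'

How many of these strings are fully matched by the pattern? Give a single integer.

i → match
ii → no match
iii → match
iv → match
v → match
Total matched: 4

4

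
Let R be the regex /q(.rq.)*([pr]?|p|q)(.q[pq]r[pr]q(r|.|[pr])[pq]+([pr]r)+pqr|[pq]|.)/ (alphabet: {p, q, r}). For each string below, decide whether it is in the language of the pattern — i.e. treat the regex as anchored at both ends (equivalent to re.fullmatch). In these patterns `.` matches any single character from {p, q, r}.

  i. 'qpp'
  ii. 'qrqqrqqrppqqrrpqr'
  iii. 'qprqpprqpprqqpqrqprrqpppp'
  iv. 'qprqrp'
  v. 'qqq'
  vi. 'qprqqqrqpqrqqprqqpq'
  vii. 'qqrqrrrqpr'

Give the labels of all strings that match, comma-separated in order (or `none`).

i, iv, v, vi, vii

i → match
ii → no match
iii → no match
iv → match
v → match
vi → match
vii → match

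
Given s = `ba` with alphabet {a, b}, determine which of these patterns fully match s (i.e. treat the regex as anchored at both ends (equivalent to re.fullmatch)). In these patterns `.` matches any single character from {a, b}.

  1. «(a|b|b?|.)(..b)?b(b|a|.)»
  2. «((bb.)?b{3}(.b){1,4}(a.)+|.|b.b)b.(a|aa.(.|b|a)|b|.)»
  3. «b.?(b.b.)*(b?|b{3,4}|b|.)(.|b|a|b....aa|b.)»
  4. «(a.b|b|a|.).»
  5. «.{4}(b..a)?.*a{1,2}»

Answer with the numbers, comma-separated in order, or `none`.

1 → match
2 → no match
3 → match
4 → match
5 → no match

1, 3, 4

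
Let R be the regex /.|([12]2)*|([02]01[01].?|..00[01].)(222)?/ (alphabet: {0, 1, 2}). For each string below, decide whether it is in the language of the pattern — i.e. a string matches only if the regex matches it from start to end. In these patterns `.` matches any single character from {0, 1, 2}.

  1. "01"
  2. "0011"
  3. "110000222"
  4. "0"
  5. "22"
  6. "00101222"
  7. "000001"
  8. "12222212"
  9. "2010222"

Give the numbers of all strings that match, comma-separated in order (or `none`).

1 → no match
2 → match
3 → match
4 → match
5 → match
6 → match
7 → match
8 → match
9 → match

2, 3, 4, 5, 6, 7, 8, 9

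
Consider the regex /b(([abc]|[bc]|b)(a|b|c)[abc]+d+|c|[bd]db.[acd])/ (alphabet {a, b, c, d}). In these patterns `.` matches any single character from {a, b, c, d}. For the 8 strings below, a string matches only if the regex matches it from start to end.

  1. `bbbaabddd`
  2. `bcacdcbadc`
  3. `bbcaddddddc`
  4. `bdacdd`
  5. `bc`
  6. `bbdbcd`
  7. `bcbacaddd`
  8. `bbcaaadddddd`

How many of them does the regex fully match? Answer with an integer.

5

1. `bbbaabddd` → match
2. `bcacdcbadc` → no match
3. `bbcaddddddc` → no match
4. `bdacdd` → no match
5. `bc` → match
6. `bbdbcd` → match
7. `bcbacaddd` → match
8. `bbcaaadddddd` → match
Total matched: 5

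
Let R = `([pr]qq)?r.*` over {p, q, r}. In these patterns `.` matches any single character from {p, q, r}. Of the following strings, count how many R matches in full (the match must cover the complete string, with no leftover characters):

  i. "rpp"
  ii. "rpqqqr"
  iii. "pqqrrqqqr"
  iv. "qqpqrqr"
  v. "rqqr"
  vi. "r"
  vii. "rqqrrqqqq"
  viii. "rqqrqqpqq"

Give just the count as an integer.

7

i → match
ii → match
iii → match
iv → no match
v → match
vi → match
vii → match
viii → match
Total matched: 7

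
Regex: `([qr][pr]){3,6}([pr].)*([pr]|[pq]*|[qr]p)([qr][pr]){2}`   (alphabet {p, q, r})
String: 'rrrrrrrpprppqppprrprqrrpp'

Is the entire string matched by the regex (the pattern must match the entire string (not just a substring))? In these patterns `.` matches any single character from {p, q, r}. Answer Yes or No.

No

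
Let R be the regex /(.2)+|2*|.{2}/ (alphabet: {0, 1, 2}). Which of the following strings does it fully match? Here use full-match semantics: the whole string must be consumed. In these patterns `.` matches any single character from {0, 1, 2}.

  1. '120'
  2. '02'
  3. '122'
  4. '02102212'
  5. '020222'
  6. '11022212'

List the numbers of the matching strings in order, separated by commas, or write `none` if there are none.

1 → no match
2 → match
3 → no match
4 → no match
5 → match
6 → no match

2, 5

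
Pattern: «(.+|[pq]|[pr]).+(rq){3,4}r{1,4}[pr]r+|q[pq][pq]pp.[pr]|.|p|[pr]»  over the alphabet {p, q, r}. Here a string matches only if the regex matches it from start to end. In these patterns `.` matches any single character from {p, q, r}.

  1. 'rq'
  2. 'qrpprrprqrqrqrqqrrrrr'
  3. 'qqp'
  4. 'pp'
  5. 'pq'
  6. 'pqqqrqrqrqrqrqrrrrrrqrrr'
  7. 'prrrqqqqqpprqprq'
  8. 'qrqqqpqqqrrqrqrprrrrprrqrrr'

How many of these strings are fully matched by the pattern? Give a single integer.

1. 'rq' → no match
2 → no match
3. 'qqp' → no match
4. 'pp' → no match
5. 'pq' → no match
6 → no match
7 → no match
8 → no match
Total matched: 0

0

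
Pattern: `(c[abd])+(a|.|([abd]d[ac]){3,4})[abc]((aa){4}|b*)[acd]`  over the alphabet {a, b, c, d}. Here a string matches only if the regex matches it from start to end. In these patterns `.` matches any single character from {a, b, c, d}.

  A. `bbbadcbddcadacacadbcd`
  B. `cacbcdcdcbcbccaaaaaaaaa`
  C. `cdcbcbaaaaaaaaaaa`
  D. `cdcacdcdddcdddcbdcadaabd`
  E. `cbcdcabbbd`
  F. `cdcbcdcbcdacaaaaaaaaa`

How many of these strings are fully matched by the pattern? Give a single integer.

4

A → no match — must start with `c`
B → match
C → match
D → no match
E → match
F → match
Total matched: 4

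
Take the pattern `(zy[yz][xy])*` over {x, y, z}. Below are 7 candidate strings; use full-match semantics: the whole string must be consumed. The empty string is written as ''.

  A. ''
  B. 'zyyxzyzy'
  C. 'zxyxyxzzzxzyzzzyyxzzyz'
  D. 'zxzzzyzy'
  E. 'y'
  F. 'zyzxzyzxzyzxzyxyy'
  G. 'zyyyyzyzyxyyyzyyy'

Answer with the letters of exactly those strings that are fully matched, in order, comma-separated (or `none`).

A, B

A → match
B → match
C → no match
D → no match
E → no match
F → no match
G → no match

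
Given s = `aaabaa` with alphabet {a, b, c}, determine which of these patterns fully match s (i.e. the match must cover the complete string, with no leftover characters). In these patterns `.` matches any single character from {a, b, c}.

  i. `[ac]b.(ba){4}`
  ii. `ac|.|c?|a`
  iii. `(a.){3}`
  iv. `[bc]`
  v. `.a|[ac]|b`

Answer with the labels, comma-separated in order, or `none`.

iii

i → no match — must end with `ba`
ii → no match
iii → match
iv → no match
v → no match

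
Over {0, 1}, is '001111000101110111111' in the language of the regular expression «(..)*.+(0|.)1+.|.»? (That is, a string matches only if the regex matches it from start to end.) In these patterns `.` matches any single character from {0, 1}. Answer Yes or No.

Yes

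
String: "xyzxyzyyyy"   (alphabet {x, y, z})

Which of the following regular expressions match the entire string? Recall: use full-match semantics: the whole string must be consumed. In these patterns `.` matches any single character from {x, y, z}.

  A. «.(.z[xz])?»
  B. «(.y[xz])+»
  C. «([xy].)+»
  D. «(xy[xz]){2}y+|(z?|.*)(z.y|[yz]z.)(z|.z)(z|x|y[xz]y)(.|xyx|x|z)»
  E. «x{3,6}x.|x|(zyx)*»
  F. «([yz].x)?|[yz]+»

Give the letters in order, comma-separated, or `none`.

D

A → no match
B → no match
C → no match
D → match
E → no match
F → no match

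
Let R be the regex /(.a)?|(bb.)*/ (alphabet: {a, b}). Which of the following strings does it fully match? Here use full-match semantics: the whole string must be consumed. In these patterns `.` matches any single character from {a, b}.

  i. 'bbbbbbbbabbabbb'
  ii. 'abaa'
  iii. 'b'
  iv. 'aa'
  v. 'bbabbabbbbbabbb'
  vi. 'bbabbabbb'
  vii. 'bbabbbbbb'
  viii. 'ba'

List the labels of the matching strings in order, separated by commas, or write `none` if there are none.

i → match
ii → no match
iii → no match
iv → match
v → match
vi → match
vii → match
viii → match

i, iv, v, vi, vii, viii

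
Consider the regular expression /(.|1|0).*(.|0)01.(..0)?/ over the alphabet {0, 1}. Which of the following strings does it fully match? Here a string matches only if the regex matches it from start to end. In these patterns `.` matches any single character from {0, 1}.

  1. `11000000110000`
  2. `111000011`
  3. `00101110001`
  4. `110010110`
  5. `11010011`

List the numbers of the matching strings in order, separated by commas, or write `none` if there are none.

1 → no match
2 → match
3 → no match
4 → match
5 → match

2, 4, 5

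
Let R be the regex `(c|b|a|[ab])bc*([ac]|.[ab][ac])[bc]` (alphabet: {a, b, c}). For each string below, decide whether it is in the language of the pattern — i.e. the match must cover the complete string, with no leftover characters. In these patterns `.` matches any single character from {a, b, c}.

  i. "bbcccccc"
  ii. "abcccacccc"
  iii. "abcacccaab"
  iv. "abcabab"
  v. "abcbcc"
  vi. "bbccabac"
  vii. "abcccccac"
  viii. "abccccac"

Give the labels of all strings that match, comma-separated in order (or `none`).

i. "bbcccccc" → match
ii. "abcccacccc" → no match
iii. "abcacccaab" → no match
iv. "abcabab" → match
v. "abcbcc" → match
vi. "bbccabac" → match
vii. "abcccccac" → match
viii. "abccccac" → match

i, iv, v, vi, vii, viii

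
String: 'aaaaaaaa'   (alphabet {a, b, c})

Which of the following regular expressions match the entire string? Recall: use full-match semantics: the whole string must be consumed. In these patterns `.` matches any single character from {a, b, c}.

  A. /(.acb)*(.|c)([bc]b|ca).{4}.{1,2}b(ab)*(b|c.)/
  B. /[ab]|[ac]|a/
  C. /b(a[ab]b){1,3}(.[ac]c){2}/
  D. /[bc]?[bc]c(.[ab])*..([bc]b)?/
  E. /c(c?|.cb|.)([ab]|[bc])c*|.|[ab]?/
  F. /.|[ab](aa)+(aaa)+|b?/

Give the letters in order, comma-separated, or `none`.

F

A → no match
B → no match
C → no match — must start with 'ba'
D → no match
E → no match
F → match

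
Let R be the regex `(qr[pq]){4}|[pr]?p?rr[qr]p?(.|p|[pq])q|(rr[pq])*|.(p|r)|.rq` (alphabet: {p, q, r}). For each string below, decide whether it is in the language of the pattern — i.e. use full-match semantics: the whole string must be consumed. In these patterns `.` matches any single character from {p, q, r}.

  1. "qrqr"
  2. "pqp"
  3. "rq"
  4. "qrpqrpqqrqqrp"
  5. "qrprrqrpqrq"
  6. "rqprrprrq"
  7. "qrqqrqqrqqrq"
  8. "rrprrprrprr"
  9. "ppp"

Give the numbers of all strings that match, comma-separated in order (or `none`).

1 → no match
2 → no match
3 → no match
4 → no match
5 → no match
6 → no match
7 → match
8 → no match
9 → no match

7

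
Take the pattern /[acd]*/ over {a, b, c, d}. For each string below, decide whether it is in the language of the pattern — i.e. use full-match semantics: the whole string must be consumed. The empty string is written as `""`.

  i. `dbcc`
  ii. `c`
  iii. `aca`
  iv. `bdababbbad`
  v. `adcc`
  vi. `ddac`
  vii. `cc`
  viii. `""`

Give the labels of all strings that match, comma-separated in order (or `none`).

i → no match
ii → match
iii → match
iv → no match
v → match
vi → match
vii → match
viii → match

ii, iii, v, vi, vii, viii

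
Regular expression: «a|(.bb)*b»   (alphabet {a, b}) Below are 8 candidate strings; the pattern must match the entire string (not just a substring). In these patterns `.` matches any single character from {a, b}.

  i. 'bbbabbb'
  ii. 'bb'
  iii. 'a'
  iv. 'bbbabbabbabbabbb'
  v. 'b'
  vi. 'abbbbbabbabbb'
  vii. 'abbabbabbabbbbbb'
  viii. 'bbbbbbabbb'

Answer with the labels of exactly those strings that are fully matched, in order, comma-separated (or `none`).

i → match
ii → no match
iii → match
iv → match
v → match
vi → match
vii → match
viii → match

i, iii, iv, v, vi, vii, viii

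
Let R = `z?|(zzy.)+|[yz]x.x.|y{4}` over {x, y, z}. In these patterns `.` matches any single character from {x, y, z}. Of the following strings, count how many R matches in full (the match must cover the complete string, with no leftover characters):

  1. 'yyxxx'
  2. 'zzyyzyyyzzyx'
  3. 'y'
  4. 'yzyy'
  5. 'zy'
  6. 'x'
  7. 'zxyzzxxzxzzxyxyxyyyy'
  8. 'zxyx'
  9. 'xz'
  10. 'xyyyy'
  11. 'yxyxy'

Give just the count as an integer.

1. 'yyxxx' → no match
2. 'zzyyzyyyzzyx' → no match
3. 'y' → no match
4. 'yzyy' → no match
5. 'zy' → no match
6. 'x' → no match
7 → no match
8. 'zxyx' → no match
9. 'xz' → no match
10. 'xyyyy' → no match
11. 'yxyxy' → match
Total matched: 1

1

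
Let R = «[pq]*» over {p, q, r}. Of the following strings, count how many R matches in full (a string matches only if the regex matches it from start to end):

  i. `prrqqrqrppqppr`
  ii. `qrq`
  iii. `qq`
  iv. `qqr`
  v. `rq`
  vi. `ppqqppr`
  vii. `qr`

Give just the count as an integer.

i → no match
ii. `qrq` → no match
iii. `qq` → match
iv. `qqr` → no match
v. `rq` → no match
vi. `ppqqppr` → no match
vii. `qr` → no match
Total matched: 1

1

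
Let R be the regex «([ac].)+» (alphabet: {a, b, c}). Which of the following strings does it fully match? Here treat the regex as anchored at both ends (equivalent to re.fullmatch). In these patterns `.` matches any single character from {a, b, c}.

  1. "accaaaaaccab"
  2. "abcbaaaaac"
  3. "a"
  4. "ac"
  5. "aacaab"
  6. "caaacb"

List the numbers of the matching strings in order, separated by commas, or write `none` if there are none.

1, 2, 4, 5, 6

1 → match
2 → match
3 → no match
4 → match
5 → match
6 → match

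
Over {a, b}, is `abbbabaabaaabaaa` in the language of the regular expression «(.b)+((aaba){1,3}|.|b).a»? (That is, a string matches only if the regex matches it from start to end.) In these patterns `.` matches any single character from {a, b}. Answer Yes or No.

Yes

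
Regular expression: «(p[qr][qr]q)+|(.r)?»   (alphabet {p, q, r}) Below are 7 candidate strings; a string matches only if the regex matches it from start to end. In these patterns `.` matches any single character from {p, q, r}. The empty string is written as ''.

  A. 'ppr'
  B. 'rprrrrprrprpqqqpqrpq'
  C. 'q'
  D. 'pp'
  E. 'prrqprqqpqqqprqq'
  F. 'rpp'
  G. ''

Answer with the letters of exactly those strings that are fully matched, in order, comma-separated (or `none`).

E, G

A. 'ppr' → no match
B → no match
C. 'q' → no match
D. 'pp' → no match
E → match
F. 'rpp' → no match
G. '' → match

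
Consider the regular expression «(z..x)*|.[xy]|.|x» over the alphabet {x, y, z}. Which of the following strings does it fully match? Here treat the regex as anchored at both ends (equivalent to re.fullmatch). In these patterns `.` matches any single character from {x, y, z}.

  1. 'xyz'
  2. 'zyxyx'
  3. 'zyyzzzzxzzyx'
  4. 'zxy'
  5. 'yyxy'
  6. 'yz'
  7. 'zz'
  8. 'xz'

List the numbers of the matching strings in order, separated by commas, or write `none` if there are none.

1. 'xyz' → no match
2. 'zyxyx' → no match
3. 'zyyzzzzxzzyx' → no match
4. 'zxy' → no match
5. 'yyxy' → no match
6. 'yz' → no match
7. 'zz' → no match
8. 'xz' → no match

none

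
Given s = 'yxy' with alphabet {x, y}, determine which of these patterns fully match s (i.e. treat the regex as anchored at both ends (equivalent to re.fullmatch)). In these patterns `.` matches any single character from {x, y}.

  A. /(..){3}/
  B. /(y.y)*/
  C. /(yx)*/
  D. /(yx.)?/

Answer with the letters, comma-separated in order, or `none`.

A → no match
B → match
C → no match
D → match

B, D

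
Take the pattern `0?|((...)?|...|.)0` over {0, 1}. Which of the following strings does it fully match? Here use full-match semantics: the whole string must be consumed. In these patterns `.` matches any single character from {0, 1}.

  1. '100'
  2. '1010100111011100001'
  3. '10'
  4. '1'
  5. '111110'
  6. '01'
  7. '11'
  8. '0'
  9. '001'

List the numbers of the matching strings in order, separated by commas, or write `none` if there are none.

3, 8

1 → no match
2 → no match
3 → match
4 → no match
5 → no match
6 → no match
7 → no match
8 → match
9 → no match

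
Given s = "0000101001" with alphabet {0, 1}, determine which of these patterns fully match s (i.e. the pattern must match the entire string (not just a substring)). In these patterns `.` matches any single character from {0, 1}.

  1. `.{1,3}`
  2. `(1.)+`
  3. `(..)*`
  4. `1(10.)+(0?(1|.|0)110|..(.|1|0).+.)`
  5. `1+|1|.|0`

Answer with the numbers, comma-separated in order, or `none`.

1 → no match
2 → no match — must start with "1"
3 → match
4 → no match — must start with "110"
5 → no match

3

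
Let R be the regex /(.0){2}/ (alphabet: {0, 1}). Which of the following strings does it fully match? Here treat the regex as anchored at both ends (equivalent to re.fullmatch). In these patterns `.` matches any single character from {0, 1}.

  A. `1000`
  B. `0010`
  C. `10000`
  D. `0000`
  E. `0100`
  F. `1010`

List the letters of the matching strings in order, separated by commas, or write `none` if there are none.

A → match
B → match
C → no match
D → match
E → no match
F → match

A, B, D, F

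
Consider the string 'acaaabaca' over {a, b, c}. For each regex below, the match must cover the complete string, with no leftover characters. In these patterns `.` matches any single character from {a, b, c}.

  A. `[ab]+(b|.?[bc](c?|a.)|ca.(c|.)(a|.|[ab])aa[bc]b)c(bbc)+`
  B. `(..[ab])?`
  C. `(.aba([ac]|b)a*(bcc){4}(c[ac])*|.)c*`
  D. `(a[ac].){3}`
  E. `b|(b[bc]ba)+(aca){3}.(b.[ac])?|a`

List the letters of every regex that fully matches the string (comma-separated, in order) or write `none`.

A → no match — must end with 'bbc'
B → no match
C → no match
D → match
E → no match

D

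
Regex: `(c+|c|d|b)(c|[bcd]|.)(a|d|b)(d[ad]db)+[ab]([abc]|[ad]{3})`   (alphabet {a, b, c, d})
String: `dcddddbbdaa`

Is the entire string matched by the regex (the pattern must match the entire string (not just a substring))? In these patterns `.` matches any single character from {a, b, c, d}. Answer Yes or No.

Yes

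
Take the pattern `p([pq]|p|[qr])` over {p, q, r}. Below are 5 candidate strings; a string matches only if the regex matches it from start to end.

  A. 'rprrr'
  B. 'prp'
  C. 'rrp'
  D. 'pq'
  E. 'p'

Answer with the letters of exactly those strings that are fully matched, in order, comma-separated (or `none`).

A. 'rprrr' → no match — must start with 'p'
B. 'prp' → no match
C. 'rrp' → no match — must start with 'p'
D. 'pq' → match
E. 'p' → no match

D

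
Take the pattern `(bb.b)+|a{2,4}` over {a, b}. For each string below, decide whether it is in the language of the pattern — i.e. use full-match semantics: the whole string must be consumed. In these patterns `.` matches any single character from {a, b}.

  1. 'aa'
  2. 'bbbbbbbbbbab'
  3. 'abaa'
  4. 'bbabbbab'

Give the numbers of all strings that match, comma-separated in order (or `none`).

1, 2, 4

1 → match
2 → match
3 → no match
4 → match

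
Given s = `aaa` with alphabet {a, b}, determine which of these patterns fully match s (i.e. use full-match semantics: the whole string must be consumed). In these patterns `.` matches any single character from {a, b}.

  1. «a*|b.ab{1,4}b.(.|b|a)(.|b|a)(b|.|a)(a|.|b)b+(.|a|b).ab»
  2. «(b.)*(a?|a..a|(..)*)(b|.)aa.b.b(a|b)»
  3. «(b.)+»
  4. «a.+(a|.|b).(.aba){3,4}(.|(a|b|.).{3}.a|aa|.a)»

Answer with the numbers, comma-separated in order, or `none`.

1

1 → match
2 → no match
3 → no match — must start with `b`
4 → no match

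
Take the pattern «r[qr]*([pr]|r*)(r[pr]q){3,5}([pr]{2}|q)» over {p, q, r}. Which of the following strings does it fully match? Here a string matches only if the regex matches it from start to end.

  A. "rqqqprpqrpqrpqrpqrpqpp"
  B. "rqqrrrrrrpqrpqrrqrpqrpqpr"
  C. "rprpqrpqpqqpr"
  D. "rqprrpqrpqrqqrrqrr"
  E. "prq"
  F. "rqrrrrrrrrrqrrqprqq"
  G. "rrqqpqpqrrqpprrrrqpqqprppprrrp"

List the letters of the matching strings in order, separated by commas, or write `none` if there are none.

A, B

A → match
B → match
C → no match
D → no match
E → no match — must start with "r"
F → no match
G → no match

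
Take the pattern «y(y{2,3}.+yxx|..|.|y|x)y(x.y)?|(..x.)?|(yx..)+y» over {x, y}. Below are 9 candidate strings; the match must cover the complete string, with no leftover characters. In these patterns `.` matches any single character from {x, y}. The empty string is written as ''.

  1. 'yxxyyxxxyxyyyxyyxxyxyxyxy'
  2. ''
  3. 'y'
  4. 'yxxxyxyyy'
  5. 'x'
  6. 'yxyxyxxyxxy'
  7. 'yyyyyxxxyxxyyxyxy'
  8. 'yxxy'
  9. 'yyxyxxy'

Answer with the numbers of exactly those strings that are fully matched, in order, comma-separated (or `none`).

1 → no match
2 → match
3 → no match
4 → match
5 → no match
6 → no match
7 → no match
8 → match
9 → match

2, 4, 8, 9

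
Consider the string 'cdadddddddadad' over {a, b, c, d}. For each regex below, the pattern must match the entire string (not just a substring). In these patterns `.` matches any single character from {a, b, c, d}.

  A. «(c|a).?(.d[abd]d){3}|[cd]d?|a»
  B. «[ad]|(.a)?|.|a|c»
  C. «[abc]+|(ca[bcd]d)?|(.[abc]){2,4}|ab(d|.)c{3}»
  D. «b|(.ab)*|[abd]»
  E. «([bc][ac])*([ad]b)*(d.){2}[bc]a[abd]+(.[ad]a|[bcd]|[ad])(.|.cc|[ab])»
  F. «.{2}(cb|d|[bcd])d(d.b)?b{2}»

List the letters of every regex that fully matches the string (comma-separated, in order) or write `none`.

A

A → match
B → no match
C → no match
D → no match
E → no match
F → no match — must end with 'b'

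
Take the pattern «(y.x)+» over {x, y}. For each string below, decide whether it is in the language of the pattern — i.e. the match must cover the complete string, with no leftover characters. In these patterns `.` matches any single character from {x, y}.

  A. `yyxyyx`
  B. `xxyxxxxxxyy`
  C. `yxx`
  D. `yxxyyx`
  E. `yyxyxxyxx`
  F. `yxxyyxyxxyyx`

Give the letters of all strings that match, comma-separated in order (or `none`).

A, C, D, E, F

A → match
B → no match — must start with `y`
C → match
D → match
E → match
F → match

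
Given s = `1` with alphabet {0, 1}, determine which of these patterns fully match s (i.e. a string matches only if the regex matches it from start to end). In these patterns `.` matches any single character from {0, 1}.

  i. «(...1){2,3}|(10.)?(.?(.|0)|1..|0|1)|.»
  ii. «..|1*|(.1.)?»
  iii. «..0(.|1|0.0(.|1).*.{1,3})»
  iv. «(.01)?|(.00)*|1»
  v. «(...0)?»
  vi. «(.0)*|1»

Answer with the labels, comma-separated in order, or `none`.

i → match
ii → match
iii → no match
iv → match
v → no match
vi → match

i, ii, iv, vi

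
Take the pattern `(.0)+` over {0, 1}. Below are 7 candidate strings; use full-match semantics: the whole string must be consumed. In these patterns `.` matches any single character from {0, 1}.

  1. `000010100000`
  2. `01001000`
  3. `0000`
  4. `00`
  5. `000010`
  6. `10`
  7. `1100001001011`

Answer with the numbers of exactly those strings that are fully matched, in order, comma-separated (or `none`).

1 → match
2 → no match
3 → match
4 → match
5 → match
6 → match
7 → no match — must end with `0`

1, 3, 4, 5, 6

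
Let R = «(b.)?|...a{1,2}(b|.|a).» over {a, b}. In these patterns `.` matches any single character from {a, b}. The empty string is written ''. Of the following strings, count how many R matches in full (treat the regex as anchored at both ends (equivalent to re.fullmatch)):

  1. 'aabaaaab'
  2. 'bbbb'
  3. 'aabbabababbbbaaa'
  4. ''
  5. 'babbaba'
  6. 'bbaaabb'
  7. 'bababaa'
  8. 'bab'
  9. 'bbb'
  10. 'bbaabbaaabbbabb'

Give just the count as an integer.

1 → no match
2 → no match
3 → no match
4 → match
5 → no match
6 → match
7 → no match
8 → no match
9 → no match
10 → no match
Total matched: 2

2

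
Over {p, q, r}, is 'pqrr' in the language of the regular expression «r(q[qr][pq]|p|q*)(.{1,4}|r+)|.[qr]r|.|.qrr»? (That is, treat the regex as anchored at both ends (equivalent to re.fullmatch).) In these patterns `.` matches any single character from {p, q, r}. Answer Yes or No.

Yes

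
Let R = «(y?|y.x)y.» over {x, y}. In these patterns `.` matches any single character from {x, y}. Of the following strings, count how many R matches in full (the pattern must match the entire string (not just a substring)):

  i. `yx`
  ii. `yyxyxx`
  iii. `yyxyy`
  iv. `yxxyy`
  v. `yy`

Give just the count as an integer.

4

i → match
ii → no match
iii → match
iv → match
v → match
Total matched: 4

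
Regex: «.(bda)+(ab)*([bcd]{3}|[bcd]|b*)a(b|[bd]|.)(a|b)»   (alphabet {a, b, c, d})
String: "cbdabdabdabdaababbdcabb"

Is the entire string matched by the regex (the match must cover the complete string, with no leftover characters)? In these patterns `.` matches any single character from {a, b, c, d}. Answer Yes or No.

Yes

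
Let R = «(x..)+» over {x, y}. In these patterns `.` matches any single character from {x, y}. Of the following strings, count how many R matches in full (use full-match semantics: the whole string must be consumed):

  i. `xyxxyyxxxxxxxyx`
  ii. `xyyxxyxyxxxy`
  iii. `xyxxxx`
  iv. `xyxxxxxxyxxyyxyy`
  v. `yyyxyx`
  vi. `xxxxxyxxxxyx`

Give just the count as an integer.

4

i → match
ii → match
iii → match
iv → no match
v → no match — must start with `x`
vi → match
Total matched: 4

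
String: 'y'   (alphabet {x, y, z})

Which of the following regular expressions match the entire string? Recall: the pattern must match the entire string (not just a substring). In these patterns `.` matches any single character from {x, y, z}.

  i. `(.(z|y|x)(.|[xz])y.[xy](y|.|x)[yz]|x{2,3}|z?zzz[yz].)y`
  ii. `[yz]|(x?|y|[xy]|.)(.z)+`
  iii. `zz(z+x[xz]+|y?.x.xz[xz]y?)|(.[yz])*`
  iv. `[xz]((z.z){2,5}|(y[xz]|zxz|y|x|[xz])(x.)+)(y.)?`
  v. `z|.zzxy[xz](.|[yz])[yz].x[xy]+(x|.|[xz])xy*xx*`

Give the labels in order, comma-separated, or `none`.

ii

i → no match
ii → match
iii → no match
iv → no match
v → no match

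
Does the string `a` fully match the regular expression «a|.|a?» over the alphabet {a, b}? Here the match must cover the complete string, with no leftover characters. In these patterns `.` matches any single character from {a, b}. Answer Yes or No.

Yes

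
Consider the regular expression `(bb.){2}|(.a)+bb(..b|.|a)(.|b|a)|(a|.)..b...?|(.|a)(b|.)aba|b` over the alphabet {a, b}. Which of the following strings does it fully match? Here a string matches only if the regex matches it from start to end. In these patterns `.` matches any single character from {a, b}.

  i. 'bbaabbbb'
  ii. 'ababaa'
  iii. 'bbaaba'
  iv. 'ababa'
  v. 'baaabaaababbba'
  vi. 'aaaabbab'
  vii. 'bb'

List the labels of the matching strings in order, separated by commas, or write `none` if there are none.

ii, iv, v, vi

i → no match
ii → match
iii → no match
iv → match
v → match
vi → match
vii → no match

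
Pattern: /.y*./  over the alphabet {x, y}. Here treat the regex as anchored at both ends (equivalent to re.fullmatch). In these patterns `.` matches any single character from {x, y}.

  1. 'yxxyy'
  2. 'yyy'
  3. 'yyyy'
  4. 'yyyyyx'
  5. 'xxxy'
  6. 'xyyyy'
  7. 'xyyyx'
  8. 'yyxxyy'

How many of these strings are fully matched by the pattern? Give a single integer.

5

1 → no match
2 → match
3 → match
4 → match
5 → no match
6 → match
7 → match
8 → no match
Total matched: 5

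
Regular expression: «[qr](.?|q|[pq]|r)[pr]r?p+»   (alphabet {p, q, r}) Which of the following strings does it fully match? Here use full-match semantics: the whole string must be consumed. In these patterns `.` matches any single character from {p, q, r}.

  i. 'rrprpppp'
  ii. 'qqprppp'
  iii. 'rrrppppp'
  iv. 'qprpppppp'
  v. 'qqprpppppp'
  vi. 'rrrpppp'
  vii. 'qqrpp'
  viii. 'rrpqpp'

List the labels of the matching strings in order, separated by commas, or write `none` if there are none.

i, ii, iii, iv, v, vi, vii

i → match
ii → match
iii → match
iv → match
v → match
vi → match
vii → match
viii → no match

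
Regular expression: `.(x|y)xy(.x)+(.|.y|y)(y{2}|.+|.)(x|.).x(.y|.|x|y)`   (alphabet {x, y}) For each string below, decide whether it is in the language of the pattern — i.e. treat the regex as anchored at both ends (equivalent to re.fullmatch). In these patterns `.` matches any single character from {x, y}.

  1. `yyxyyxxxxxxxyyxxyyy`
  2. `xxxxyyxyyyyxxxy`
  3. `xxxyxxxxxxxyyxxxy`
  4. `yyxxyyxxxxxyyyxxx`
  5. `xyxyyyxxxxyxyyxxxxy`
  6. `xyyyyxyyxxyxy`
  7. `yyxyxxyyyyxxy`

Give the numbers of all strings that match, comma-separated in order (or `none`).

3, 7

1 → no match
2 → no match
3 → match
4 → no match
5 → no match
6 → no match
7 → match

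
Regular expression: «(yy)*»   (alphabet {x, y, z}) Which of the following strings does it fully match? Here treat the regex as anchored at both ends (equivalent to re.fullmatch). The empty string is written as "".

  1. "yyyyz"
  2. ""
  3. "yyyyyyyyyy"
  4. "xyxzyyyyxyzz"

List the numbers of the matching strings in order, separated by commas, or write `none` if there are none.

1 → no match
2 → match
3 → match
4 → no match

2, 3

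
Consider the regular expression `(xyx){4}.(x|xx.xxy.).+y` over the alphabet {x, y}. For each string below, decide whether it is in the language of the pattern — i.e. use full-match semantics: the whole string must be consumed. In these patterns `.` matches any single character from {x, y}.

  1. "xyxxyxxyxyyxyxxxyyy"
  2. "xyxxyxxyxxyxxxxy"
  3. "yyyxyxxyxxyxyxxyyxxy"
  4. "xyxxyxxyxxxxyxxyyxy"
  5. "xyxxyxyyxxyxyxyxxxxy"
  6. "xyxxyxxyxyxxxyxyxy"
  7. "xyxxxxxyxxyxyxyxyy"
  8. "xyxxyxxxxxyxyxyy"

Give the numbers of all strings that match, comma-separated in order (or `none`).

2

1 → no match
2 → match
3 → no match — must start with "xyx"
4 → no match
5 → no match
6 → no match
7 → no match
8 → no match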